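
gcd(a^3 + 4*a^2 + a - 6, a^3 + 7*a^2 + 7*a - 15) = a^2 + 2*a - 3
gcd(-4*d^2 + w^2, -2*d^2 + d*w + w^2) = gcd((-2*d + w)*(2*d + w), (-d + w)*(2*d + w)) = 2*d + w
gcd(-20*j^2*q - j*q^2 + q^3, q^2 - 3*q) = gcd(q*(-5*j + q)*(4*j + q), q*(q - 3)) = q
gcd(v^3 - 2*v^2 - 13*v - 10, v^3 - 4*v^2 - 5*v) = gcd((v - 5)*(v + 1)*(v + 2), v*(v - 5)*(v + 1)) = v^2 - 4*v - 5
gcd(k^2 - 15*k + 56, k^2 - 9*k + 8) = k - 8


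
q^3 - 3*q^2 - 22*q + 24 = (q - 6)*(q - 1)*(q + 4)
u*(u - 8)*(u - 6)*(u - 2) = u^4 - 16*u^3 + 76*u^2 - 96*u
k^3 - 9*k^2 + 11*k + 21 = (k - 7)*(k - 3)*(k + 1)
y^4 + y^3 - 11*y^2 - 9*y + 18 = (y - 3)*(y - 1)*(y + 2)*(y + 3)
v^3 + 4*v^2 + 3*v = v*(v + 1)*(v + 3)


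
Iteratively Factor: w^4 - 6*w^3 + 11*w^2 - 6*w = (w - 1)*(w^3 - 5*w^2 + 6*w) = w*(w - 1)*(w^2 - 5*w + 6) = w*(w - 3)*(w - 1)*(w - 2)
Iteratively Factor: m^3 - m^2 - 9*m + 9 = (m - 3)*(m^2 + 2*m - 3) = (m - 3)*(m - 1)*(m + 3)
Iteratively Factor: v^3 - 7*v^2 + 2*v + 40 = (v - 4)*(v^2 - 3*v - 10) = (v - 4)*(v + 2)*(v - 5)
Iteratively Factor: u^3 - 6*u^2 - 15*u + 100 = (u - 5)*(u^2 - u - 20) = (u - 5)*(u + 4)*(u - 5)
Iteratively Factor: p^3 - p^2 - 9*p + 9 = (p + 3)*(p^2 - 4*p + 3) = (p - 1)*(p + 3)*(p - 3)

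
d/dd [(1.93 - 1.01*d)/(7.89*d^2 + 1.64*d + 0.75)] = (7.9689*d^2 - 30.4554*d - 3.9227)/(62.2521*d^4 + 25.8792*d^3 + 14.5246*d^2 + 2.46*d + 0.5625)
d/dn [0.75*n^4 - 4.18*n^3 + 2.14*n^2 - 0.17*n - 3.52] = 3.0*n^3 - 12.54*n^2 + 4.28*n - 0.17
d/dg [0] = 0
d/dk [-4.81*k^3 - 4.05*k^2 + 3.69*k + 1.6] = -14.43*k^2 - 8.1*k + 3.69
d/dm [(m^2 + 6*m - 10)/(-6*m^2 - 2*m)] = (17*m^2 - 60*m - 10)/(2*m^2*(9*m^2 + 6*m + 1))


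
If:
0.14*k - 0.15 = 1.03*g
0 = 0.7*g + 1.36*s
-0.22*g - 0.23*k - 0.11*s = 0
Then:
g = -0.13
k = 0.09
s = 0.07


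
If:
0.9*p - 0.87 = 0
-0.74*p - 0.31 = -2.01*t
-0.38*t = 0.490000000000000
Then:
No Solution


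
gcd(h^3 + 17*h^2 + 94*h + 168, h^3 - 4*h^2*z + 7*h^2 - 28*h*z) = h + 7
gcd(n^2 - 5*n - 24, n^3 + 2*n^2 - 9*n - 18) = n + 3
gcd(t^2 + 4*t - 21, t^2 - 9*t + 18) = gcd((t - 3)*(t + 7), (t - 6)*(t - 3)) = t - 3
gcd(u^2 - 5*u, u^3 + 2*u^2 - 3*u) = u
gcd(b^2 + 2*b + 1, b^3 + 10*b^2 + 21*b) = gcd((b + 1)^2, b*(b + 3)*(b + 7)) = 1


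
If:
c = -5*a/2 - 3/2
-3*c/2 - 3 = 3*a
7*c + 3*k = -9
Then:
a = 1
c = -4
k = 19/3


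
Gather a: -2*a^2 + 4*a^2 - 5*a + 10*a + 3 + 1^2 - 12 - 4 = 2*a^2 + 5*a - 12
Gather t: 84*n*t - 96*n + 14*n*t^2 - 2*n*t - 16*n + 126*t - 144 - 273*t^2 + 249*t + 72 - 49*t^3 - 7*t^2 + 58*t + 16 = -112*n - 49*t^3 + t^2*(14*n - 280) + t*(82*n + 433) - 56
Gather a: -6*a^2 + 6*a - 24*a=-6*a^2 - 18*a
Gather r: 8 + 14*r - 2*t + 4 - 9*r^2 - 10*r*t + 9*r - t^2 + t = -9*r^2 + r*(23 - 10*t) - t^2 - t + 12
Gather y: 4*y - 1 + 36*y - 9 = 40*y - 10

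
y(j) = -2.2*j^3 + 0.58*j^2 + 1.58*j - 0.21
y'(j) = -6.6*j^2 + 1.16*j + 1.58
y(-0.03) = -0.26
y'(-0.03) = 1.54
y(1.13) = -0.86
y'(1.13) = -5.54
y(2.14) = -15.73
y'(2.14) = -26.16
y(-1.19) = 2.44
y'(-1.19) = -9.15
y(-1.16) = 2.17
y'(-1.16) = -8.65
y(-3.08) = 64.71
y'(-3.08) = -64.60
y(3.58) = -88.06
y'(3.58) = -78.86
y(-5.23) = 322.11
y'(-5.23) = -185.02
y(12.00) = -3699.33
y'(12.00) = -934.90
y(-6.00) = 486.39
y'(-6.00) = -242.98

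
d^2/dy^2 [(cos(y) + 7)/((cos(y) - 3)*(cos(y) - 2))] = (-33*(1 - cos(y)^2)^2 - cos(y)^5 + 143*cos(y)^3 - 61*cos(y)^2 - 492*cos(y) + 359)/((cos(y) - 3)^3*(cos(y) - 2)^3)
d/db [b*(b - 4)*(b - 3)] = 3*b^2 - 14*b + 12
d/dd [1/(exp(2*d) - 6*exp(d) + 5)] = 2*(3 - exp(d))*exp(d)/(exp(2*d) - 6*exp(d) + 5)^2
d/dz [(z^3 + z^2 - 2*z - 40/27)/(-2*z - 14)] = (-z^3 - 11*z^2 - 7*z + 169/27)/(z^2 + 14*z + 49)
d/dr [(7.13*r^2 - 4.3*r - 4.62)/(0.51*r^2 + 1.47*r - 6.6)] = (12.6741*r^2 - 89.4036*r + 35.1714)/(0.2601*r^4 + 1.4994*r^3 - 4.5711*r^2 - 19.404*r + 43.56)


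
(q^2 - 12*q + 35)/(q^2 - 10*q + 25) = (q - 7)/(q - 5)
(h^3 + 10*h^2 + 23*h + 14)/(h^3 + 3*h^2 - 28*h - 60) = (h^2 + 8*h + 7)/(h^2 + h - 30)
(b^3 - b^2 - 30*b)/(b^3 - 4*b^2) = (b^2 - b - 30)/(b*(b - 4))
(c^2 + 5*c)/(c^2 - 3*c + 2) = c*(c + 5)/(c^2 - 3*c + 2)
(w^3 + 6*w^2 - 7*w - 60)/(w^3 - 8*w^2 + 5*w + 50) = (w^3 + 6*w^2 - 7*w - 60)/(w^3 - 8*w^2 + 5*w + 50)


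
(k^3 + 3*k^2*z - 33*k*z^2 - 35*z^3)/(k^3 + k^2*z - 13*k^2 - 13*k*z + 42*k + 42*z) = (k^2 + 2*k*z - 35*z^2)/(k^2 - 13*k + 42)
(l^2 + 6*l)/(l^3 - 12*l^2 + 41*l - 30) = l*(l + 6)/(l^3 - 12*l^2 + 41*l - 30)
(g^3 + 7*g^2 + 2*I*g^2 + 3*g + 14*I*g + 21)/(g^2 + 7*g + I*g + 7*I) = (g^2 + 2*I*g + 3)/(g + I)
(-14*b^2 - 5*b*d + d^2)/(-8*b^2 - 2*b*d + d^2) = (7*b - d)/(4*b - d)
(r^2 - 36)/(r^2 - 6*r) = (r + 6)/r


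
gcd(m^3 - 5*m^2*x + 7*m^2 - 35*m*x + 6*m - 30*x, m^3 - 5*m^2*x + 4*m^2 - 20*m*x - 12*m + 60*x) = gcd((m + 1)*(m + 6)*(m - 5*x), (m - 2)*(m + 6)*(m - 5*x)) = -m^2 + 5*m*x - 6*m + 30*x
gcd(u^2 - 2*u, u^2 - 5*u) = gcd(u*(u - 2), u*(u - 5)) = u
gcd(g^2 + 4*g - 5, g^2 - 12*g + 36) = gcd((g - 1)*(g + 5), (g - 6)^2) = 1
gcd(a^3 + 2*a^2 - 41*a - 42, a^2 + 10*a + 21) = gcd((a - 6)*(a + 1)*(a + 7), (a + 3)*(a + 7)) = a + 7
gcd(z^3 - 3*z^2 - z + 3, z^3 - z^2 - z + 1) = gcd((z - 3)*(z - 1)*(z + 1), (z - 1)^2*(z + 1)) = z^2 - 1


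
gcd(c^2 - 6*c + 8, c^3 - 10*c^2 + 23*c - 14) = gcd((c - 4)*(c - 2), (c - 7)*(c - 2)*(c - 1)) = c - 2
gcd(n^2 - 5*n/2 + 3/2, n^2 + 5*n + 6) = 1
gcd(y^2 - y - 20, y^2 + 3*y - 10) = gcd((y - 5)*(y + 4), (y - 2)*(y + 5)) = 1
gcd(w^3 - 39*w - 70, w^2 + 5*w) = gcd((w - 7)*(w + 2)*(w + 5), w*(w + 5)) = w + 5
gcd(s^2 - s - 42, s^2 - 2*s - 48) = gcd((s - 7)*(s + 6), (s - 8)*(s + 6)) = s + 6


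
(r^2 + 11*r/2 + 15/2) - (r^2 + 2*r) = 7*r/2 + 15/2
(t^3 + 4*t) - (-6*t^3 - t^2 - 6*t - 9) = 7*t^3 + t^2 + 10*t + 9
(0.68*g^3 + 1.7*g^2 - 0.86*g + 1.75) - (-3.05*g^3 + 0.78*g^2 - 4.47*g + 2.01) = 3.73*g^3 + 0.92*g^2 + 3.61*g - 0.26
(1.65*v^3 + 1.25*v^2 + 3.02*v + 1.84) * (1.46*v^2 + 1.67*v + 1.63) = 2.409*v^5 + 4.5805*v^4 + 9.1862*v^3 + 9.7673*v^2 + 7.9954*v + 2.9992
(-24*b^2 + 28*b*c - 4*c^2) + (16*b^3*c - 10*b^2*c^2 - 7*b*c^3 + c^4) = 16*b^3*c - 10*b^2*c^2 - 24*b^2 - 7*b*c^3 + 28*b*c + c^4 - 4*c^2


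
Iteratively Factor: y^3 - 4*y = (y - 2)*(y^2 + 2*y) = (y - 2)*(y + 2)*(y)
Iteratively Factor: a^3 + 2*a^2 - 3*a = (a + 3)*(a^2 - a) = a*(a + 3)*(a - 1)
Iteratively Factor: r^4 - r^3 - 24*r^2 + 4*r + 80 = (r - 5)*(r^3 + 4*r^2 - 4*r - 16) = (r - 5)*(r + 2)*(r^2 + 2*r - 8) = (r - 5)*(r - 2)*(r + 2)*(r + 4)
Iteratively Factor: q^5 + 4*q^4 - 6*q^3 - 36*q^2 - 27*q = (q + 1)*(q^4 + 3*q^3 - 9*q^2 - 27*q) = (q + 1)*(q + 3)*(q^3 - 9*q) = (q + 1)*(q + 3)^2*(q^2 - 3*q) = (q - 3)*(q + 1)*(q + 3)^2*(q)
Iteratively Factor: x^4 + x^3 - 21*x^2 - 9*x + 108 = (x + 4)*(x^3 - 3*x^2 - 9*x + 27) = (x - 3)*(x + 4)*(x^2 - 9) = (x - 3)*(x + 3)*(x + 4)*(x - 3)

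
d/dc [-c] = -1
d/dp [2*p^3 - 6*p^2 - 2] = 6*p*(p - 2)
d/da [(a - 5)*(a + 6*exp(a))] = a + (a - 5)*(6*exp(a) + 1) + 6*exp(a)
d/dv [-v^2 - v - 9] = -2*v - 1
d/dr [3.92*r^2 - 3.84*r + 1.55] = 7.84*r - 3.84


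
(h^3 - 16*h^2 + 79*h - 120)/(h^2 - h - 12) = (-h^3 + 16*h^2 - 79*h + 120)/(-h^2 + h + 12)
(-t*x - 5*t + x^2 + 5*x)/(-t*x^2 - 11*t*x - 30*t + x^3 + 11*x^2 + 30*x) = 1/(x + 6)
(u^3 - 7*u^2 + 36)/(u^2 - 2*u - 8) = (u^2 - 9*u + 18)/(u - 4)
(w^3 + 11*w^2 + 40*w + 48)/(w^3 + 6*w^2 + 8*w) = (w^2 + 7*w + 12)/(w*(w + 2))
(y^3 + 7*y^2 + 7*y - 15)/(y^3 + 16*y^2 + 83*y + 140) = (y^2 + 2*y - 3)/(y^2 + 11*y + 28)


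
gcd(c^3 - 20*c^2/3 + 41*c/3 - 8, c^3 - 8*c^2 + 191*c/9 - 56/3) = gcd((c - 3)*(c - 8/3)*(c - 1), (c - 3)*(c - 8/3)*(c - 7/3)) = c^2 - 17*c/3 + 8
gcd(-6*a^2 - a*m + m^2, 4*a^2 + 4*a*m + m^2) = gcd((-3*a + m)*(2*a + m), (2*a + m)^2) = 2*a + m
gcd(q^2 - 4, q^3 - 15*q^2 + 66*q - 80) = q - 2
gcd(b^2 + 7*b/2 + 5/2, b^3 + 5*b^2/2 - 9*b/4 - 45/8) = b + 5/2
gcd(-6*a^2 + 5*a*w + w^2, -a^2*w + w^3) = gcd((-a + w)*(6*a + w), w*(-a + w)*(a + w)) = -a + w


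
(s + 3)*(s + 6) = s^2 + 9*s + 18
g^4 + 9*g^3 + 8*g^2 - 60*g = g*(g - 2)*(g + 5)*(g + 6)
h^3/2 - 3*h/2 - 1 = (h/2 + 1/2)*(h - 2)*(h + 1)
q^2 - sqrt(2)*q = q*(q - sqrt(2))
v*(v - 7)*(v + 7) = v^3 - 49*v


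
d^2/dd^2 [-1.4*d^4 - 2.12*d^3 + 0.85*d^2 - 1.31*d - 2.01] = -16.8*d^2 - 12.72*d + 1.7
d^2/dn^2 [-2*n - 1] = 0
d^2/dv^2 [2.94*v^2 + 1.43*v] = 5.88000000000000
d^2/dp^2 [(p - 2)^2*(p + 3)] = 6*p - 2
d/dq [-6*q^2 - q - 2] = -12*q - 1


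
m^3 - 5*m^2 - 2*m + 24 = (m - 4)*(m - 3)*(m + 2)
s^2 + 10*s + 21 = (s + 3)*(s + 7)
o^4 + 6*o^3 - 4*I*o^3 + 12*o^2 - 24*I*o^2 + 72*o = o*(o + 6)*(o - 6*I)*(o + 2*I)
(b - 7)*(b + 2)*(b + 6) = b^3 + b^2 - 44*b - 84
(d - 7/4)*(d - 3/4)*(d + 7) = d^3 + 9*d^2/2 - 259*d/16 + 147/16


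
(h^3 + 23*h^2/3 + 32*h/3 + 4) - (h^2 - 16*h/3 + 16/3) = h^3 + 20*h^2/3 + 16*h - 4/3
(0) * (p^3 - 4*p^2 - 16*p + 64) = 0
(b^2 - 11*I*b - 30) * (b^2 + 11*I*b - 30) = b^4 + 61*b^2 + 900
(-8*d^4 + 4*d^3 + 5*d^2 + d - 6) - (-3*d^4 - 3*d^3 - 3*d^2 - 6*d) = -5*d^4 + 7*d^3 + 8*d^2 + 7*d - 6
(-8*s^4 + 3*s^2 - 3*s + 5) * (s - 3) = -8*s^5 + 24*s^4 + 3*s^3 - 12*s^2 + 14*s - 15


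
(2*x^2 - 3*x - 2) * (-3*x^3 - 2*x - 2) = -6*x^5 + 9*x^4 + 2*x^3 + 2*x^2 + 10*x + 4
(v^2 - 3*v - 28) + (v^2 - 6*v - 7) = 2*v^2 - 9*v - 35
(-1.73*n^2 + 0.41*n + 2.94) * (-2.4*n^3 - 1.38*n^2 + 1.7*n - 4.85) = 4.152*n^5 + 1.4034*n^4 - 10.5628*n^3 + 5.0303*n^2 + 3.0095*n - 14.259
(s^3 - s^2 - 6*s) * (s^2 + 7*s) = s^5 + 6*s^4 - 13*s^3 - 42*s^2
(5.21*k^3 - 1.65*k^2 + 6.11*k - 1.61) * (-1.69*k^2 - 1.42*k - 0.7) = -8.8049*k^5 - 4.6097*k^4 - 11.6299*k^3 - 4.8003*k^2 - 1.9908*k + 1.127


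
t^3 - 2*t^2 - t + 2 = (t - 2)*(t - 1)*(t + 1)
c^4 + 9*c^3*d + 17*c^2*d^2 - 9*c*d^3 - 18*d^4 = (c - d)*(c + d)*(c + 3*d)*(c + 6*d)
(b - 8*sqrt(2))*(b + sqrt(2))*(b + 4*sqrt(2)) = b^3 - 3*sqrt(2)*b^2 - 72*b - 64*sqrt(2)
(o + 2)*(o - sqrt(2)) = o^2 - sqrt(2)*o + 2*o - 2*sqrt(2)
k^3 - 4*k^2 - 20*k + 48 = (k - 6)*(k - 2)*(k + 4)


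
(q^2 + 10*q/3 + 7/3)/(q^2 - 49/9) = 3*(q + 1)/(3*q - 7)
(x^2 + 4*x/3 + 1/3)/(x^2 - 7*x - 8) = (x + 1/3)/(x - 8)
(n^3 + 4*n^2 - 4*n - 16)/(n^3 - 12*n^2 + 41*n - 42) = (n^2 + 6*n + 8)/(n^2 - 10*n + 21)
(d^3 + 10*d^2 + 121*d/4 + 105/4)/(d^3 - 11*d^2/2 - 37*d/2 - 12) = (2*d^2 + 17*d + 35)/(2*(d^2 - 7*d - 8))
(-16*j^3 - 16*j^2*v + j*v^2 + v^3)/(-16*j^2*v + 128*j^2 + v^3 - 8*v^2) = (j + v)/(v - 8)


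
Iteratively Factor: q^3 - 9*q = (q - 3)*(q^2 + 3*q) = q*(q - 3)*(q + 3)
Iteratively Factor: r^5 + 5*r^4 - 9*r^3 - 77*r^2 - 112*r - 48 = (r + 1)*(r^4 + 4*r^3 - 13*r^2 - 64*r - 48) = (r + 1)^2*(r^3 + 3*r^2 - 16*r - 48) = (r + 1)^2*(r + 4)*(r^2 - r - 12) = (r + 1)^2*(r + 3)*(r + 4)*(r - 4)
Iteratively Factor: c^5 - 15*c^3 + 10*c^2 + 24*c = (c)*(c^4 - 15*c^2 + 10*c + 24) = c*(c - 3)*(c^3 + 3*c^2 - 6*c - 8) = c*(c - 3)*(c + 4)*(c^2 - c - 2) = c*(c - 3)*(c + 1)*(c + 4)*(c - 2)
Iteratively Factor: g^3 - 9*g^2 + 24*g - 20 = (g - 2)*(g^2 - 7*g + 10) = (g - 2)^2*(g - 5)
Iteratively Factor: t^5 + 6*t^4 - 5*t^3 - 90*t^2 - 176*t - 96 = (t + 2)*(t^4 + 4*t^3 - 13*t^2 - 64*t - 48) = (t + 2)*(t + 3)*(t^3 + t^2 - 16*t - 16) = (t - 4)*(t + 2)*(t + 3)*(t^2 + 5*t + 4) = (t - 4)*(t + 1)*(t + 2)*(t + 3)*(t + 4)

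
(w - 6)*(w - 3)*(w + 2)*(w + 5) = w^4 - 2*w^3 - 35*w^2 + 36*w + 180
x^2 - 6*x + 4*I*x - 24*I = (x - 6)*(x + 4*I)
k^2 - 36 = (k - 6)*(k + 6)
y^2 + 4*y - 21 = (y - 3)*(y + 7)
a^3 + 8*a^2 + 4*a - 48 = (a - 2)*(a + 4)*(a + 6)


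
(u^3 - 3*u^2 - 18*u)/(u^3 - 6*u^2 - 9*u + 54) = u/(u - 3)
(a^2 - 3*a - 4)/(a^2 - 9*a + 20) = (a + 1)/(a - 5)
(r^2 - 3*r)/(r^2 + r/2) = 2*(r - 3)/(2*r + 1)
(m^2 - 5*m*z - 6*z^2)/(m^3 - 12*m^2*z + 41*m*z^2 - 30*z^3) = (m + z)/(m^2 - 6*m*z + 5*z^2)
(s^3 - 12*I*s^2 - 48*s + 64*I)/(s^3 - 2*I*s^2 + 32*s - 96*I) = (s - 4*I)/(s + 6*I)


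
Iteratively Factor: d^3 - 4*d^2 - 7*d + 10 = (d - 5)*(d^2 + d - 2) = (d - 5)*(d - 1)*(d + 2)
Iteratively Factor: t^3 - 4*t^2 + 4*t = (t - 2)*(t^2 - 2*t) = (t - 2)^2*(t)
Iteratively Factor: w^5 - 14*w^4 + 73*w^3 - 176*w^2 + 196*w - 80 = (w - 2)*(w^4 - 12*w^3 + 49*w^2 - 78*w + 40) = (w - 5)*(w - 2)*(w^3 - 7*w^2 + 14*w - 8) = (w - 5)*(w - 4)*(w - 2)*(w^2 - 3*w + 2) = (w - 5)*(w - 4)*(w - 2)^2*(w - 1)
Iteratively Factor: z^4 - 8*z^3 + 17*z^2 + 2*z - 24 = (z - 3)*(z^3 - 5*z^2 + 2*z + 8) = (z - 3)*(z - 2)*(z^2 - 3*z - 4) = (z - 4)*(z - 3)*(z - 2)*(z + 1)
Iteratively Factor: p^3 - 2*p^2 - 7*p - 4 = (p + 1)*(p^2 - 3*p - 4) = (p + 1)^2*(p - 4)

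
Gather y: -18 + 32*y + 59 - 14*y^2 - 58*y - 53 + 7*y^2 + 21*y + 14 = -7*y^2 - 5*y + 2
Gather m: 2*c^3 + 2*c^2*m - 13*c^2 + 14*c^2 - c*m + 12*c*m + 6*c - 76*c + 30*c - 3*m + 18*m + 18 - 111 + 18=2*c^3 + c^2 - 40*c + m*(2*c^2 + 11*c + 15) - 75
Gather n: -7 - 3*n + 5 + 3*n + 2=0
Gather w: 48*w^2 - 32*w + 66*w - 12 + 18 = 48*w^2 + 34*w + 6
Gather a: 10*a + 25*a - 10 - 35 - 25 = 35*a - 70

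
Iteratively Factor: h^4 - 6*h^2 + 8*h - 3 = (h - 1)*(h^3 + h^2 - 5*h + 3) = (h - 1)^2*(h^2 + 2*h - 3) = (h - 1)^2*(h + 3)*(h - 1)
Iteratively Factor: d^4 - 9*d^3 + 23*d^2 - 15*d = (d - 1)*(d^3 - 8*d^2 + 15*d) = d*(d - 1)*(d^2 - 8*d + 15) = d*(d - 3)*(d - 1)*(d - 5)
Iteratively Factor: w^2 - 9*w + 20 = (w - 5)*(w - 4)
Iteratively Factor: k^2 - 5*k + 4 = (k - 4)*(k - 1)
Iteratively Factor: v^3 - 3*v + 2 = (v - 1)*(v^2 + v - 2) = (v - 1)*(v + 2)*(v - 1)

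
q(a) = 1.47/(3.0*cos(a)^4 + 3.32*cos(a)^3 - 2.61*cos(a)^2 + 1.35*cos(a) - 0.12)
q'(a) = 1.47*(12.0*sin(a)*cos(a)^3 + 9.96*sin(a)*cos(a)^2 - 5.22*sin(a)*cos(a) + 1.35*sin(a))/(3.0*cos(a)^4 + 3.32*cos(a)^3 - 2.61*cos(a)^2 + 1.35*cos(a) - 0.12)^2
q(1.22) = 6.93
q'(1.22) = 37.36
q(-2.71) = -0.37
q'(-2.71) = -0.21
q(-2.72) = -0.37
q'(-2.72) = -0.20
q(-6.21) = 0.30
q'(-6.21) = 0.08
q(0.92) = 1.67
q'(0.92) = 6.78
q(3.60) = -0.38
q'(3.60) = -0.23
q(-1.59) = -10.01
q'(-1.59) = -99.00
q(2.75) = -0.36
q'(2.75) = 0.18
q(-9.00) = -0.37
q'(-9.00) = -0.20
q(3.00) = -0.34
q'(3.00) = 0.05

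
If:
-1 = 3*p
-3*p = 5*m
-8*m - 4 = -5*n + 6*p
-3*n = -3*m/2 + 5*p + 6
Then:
No Solution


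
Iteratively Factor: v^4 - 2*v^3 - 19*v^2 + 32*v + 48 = (v + 1)*(v^3 - 3*v^2 - 16*v + 48) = (v - 4)*(v + 1)*(v^2 + v - 12) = (v - 4)*(v - 3)*(v + 1)*(v + 4)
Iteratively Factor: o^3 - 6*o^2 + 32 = (o - 4)*(o^2 - 2*o - 8) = (o - 4)^2*(o + 2)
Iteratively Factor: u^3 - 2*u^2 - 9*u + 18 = (u - 3)*(u^2 + u - 6) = (u - 3)*(u + 3)*(u - 2)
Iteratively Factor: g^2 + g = (g + 1)*(g)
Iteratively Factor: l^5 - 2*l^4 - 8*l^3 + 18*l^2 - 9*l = (l)*(l^4 - 2*l^3 - 8*l^2 + 18*l - 9) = l*(l + 3)*(l^3 - 5*l^2 + 7*l - 3) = l*(l - 1)*(l + 3)*(l^2 - 4*l + 3) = l*(l - 3)*(l - 1)*(l + 3)*(l - 1)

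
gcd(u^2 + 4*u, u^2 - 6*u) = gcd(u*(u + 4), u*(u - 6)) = u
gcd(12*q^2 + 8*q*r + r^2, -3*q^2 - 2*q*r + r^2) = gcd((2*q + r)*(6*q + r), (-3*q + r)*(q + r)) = 1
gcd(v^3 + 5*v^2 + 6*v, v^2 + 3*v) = v^2 + 3*v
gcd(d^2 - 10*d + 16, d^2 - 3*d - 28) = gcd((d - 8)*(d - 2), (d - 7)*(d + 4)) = 1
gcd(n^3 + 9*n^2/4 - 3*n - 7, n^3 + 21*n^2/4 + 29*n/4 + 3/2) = n + 2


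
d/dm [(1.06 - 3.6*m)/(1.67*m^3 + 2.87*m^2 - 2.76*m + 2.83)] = (12.024*m^3 + 5.0214*m^2 - 6.0844*m - 7.2624)/(2.7889*m^6 + 9.5858*m^5 - 0.981499999999999*m^4 - 6.3902*m^3 + 23.8618*m^2 - 15.6216*m + 8.0089)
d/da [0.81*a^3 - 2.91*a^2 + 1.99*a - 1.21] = 2.43*a^2 - 5.82*a + 1.99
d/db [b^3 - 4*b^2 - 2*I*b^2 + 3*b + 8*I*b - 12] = 3*b^2 - 8*b - 4*I*b + 3 + 8*I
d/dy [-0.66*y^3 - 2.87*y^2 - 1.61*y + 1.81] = -1.98*y^2 - 5.74*y - 1.61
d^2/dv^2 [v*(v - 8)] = 2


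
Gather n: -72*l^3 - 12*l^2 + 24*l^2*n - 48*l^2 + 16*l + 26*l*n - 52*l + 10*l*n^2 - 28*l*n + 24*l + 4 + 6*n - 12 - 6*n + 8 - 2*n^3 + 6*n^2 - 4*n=-72*l^3 - 60*l^2 - 12*l - 2*n^3 + n^2*(10*l + 6) + n*(24*l^2 - 2*l - 4)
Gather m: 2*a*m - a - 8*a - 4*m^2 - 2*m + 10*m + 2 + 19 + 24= -9*a - 4*m^2 + m*(2*a + 8) + 45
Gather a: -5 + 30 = 25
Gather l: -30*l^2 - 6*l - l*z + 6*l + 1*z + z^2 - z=-30*l^2 - l*z + z^2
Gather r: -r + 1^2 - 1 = -r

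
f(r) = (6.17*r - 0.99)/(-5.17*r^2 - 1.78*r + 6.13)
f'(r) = (6.17*r - 0.99)*(10.34*r + 1.78)/(-5.17*r^2 - 1.78*r + 6.13)^2 + 6.17/(-5.17*r^2 - 1.78*r + 6.13) = (31.8989*r^2 - 10.2366*r + 36.0599)/(26.7289*r^4 + 18.4052*r^3 - 60.2158*r^2 - 21.8228*r + 37.5769)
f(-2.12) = 1.06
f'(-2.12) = 1.13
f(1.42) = -1.14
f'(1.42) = 1.84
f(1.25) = -1.61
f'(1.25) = 4.20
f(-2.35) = 0.85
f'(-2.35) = 0.71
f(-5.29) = 0.26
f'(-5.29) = 0.06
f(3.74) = -0.30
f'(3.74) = 0.08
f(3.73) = -0.30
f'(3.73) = 0.08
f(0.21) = 0.06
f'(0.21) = 1.16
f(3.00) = -0.38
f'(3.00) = 0.14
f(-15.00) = 0.08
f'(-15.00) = 0.01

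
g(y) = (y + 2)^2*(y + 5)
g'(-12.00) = 240.00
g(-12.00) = -700.00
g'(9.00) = 429.00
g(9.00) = 1694.00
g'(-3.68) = -1.61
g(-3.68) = 3.73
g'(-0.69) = 13.01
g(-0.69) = 7.40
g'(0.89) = 42.40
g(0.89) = 49.19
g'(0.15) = 26.77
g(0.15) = 23.81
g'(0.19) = 27.53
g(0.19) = 24.89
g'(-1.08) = 8.06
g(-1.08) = 3.32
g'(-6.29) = 29.47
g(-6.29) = -23.74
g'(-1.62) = 2.71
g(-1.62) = 0.49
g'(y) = (y + 2)^2 + (y + 5)*(2*y + 4)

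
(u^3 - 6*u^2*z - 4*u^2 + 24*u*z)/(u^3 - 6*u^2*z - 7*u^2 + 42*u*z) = (u - 4)/(u - 7)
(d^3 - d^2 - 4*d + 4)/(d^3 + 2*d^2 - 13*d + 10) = (d + 2)/(d + 5)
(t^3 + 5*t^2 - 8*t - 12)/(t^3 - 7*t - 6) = (t^2 + 4*t - 12)/(t^2 - t - 6)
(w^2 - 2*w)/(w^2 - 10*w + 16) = w/(w - 8)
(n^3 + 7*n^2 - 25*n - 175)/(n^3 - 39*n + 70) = (n + 5)/(n - 2)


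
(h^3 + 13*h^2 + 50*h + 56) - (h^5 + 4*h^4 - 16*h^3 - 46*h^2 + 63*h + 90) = -h^5 - 4*h^4 + 17*h^3 + 59*h^2 - 13*h - 34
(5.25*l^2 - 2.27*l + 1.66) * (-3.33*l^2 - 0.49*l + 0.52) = -17.4825*l^4 + 4.9866*l^3 - 1.6855*l^2 - 1.9938*l + 0.8632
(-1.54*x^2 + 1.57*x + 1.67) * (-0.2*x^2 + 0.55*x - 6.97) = 0.308*x^4 - 1.161*x^3 + 11.2633*x^2 - 10.0244*x - 11.6399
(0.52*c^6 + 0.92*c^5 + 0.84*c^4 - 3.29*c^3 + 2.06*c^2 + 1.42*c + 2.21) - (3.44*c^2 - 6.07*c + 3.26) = 0.52*c^6 + 0.92*c^5 + 0.84*c^4 - 3.29*c^3 - 1.38*c^2 + 7.49*c - 1.05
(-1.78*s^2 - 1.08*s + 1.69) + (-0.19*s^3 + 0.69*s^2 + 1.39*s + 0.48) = -0.19*s^3 - 1.09*s^2 + 0.31*s + 2.17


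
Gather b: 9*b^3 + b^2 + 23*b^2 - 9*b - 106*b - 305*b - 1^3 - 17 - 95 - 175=9*b^3 + 24*b^2 - 420*b - 288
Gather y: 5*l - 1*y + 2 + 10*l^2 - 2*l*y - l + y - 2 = 10*l^2 - 2*l*y + 4*l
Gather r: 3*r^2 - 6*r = 3*r^2 - 6*r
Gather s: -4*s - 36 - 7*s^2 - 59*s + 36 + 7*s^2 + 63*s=0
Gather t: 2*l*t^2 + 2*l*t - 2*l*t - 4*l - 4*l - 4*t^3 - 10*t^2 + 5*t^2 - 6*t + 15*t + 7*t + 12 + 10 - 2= -8*l - 4*t^3 + t^2*(2*l - 5) + 16*t + 20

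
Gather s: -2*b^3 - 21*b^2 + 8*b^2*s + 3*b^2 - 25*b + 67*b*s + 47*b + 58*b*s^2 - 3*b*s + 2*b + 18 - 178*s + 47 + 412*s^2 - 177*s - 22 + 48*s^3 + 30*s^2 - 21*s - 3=-2*b^3 - 18*b^2 + 24*b + 48*s^3 + s^2*(58*b + 442) + s*(8*b^2 + 64*b - 376) + 40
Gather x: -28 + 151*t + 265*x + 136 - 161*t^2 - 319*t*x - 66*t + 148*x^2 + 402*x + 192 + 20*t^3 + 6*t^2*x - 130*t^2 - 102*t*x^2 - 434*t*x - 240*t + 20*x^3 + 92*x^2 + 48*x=20*t^3 - 291*t^2 - 155*t + 20*x^3 + x^2*(240 - 102*t) + x*(6*t^2 - 753*t + 715) + 300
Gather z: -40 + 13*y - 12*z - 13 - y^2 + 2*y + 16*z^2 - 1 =-y^2 + 15*y + 16*z^2 - 12*z - 54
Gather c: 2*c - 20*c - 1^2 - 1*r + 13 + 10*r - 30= -18*c + 9*r - 18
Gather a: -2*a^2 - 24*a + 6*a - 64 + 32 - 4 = -2*a^2 - 18*a - 36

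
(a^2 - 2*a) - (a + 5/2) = a^2 - 3*a - 5/2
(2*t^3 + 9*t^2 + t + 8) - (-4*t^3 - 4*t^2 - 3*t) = 6*t^3 + 13*t^2 + 4*t + 8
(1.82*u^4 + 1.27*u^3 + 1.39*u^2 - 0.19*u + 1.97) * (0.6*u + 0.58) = 1.092*u^5 + 1.8176*u^4 + 1.5706*u^3 + 0.6922*u^2 + 1.0718*u + 1.1426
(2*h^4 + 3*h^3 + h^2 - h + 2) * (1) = 2*h^4 + 3*h^3 + h^2 - h + 2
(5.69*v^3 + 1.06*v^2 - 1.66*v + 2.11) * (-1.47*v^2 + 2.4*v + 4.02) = -8.3643*v^5 + 12.0978*v^4 + 27.858*v^3 - 2.8245*v^2 - 1.6092*v + 8.4822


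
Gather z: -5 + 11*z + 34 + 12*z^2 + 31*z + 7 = 12*z^2 + 42*z + 36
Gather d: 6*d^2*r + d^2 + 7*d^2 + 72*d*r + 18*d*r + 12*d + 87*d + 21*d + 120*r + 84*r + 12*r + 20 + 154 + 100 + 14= d^2*(6*r + 8) + d*(90*r + 120) + 216*r + 288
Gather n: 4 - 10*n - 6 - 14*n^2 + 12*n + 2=-14*n^2 + 2*n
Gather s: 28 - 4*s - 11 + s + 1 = 18 - 3*s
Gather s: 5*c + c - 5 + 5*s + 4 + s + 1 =6*c + 6*s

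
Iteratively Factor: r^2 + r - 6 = (r - 2)*(r + 3)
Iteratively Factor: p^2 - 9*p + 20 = (p - 4)*(p - 5)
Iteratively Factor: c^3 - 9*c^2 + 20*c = (c)*(c^2 - 9*c + 20) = c*(c - 5)*(c - 4)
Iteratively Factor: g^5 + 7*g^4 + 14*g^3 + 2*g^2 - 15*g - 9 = (g + 1)*(g^4 + 6*g^3 + 8*g^2 - 6*g - 9) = (g - 1)*(g + 1)*(g^3 + 7*g^2 + 15*g + 9) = (g - 1)*(g + 1)^2*(g^2 + 6*g + 9) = (g - 1)*(g + 1)^2*(g + 3)*(g + 3)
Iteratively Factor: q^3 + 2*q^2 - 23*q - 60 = (q + 3)*(q^2 - q - 20) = (q - 5)*(q + 3)*(q + 4)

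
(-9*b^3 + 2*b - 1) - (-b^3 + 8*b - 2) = -8*b^3 - 6*b + 1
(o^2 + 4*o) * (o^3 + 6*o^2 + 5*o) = o^5 + 10*o^4 + 29*o^3 + 20*o^2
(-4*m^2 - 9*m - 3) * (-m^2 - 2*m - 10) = 4*m^4 + 17*m^3 + 61*m^2 + 96*m + 30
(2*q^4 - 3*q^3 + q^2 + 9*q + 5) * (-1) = -2*q^4 + 3*q^3 - q^2 - 9*q - 5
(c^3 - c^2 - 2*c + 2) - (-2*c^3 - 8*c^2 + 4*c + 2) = 3*c^3 + 7*c^2 - 6*c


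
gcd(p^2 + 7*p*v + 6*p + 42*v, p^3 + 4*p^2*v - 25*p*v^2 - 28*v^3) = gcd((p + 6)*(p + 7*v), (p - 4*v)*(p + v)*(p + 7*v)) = p + 7*v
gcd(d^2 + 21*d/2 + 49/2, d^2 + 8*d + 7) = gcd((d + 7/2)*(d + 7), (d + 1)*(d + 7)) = d + 7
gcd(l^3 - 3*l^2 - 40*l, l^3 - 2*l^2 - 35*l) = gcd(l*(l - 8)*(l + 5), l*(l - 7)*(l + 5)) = l^2 + 5*l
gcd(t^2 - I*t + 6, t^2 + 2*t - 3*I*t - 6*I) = t - 3*I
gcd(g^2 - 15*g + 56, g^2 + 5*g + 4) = 1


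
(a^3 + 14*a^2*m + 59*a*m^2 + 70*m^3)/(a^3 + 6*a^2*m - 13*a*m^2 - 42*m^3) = (a + 5*m)/(a - 3*m)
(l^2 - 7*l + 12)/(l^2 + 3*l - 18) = (l - 4)/(l + 6)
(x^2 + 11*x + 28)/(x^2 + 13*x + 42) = (x + 4)/(x + 6)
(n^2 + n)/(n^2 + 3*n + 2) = n/(n + 2)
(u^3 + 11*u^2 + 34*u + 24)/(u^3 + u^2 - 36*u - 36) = (u + 4)/(u - 6)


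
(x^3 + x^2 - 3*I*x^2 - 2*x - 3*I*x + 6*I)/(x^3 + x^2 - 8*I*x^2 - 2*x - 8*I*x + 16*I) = (x - 3*I)/(x - 8*I)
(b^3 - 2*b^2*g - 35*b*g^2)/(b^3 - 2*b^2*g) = (b^2 - 2*b*g - 35*g^2)/(b*(b - 2*g))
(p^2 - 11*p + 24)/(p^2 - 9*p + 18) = (p - 8)/(p - 6)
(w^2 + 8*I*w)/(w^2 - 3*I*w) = (w + 8*I)/(w - 3*I)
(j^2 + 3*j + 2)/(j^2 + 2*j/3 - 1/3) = 3*(j + 2)/(3*j - 1)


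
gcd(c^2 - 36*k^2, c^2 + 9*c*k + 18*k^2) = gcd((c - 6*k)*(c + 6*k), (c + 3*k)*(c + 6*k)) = c + 6*k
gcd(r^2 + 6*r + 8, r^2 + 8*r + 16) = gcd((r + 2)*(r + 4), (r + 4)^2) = r + 4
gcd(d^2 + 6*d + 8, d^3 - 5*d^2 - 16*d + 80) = d + 4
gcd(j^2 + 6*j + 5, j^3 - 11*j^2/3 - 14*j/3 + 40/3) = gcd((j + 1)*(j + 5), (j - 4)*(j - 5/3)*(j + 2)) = 1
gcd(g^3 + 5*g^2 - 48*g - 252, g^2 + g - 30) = g + 6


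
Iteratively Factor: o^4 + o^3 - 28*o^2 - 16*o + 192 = (o - 4)*(o^3 + 5*o^2 - 8*o - 48) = (o - 4)*(o - 3)*(o^2 + 8*o + 16) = (o - 4)*(o - 3)*(o + 4)*(o + 4)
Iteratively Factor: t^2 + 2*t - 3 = (t + 3)*(t - 1)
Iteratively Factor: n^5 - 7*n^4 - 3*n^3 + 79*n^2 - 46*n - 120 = (n + 3)*(n^4 - 10*n^3 + 27*n^2 - 2*n - 40) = (n - 5)*(n + 3)*(n^3 - 5*n^2 + 2*n + 8) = (n - 5)*(n + 1)*(n + 3)*(n^2 - 6*n + 8) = (n - 5)*(n - 2)*(n + 1)*(n + 3)*(n - 4)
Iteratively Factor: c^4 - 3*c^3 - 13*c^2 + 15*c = (c)*(c^3 - 3*c^2 - 13*c + 15) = c*(c - 1)*(c^2 - 2*c - 15) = c*(c - 1)*(c + 3)*(c - 5)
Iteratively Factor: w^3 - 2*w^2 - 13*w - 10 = (w + 1)*(w^2 - 3*w - 10) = (w - 5)*(w + 1)*(w + 2)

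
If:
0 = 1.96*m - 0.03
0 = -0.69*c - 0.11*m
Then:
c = -0.00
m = 0.02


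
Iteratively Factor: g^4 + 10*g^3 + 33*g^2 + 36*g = (g + 4)*(g^3 + 6*g^2 + 9*g) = (g + 3)*(g + 4)*(g^2 + 3*g) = g*(g + 3)*(g + 4)*(g + 3)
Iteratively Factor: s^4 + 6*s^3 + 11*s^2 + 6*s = (s + 2)*(s^3 + 4*s^2 + 3*s) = (s + 1)*(s + 2)*(s^2 + 3*s) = (s + 1)*(s + 2)*(s + 3)*(s)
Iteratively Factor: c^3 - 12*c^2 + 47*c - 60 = (c - 3)*(c^2 - 9*c + 20) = (c - 5)*(c - 3)*(c - 4)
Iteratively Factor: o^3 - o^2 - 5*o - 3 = (o + 1)*(o^2 - 2*o - 3) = (o - 3)*(o + 1)*(o + 1)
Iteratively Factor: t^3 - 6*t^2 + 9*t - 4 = (t - 4)*(t^2 - 2*t + 1) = (t - 4)*(t - 1)*(t - 1)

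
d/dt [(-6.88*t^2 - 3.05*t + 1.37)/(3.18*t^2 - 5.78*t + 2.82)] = (49.4654*t^2 - 47.5164*t - 0.682399999999999)/(10.1124*t^4 - 36.7608*t^3 + 51.3436*t^2 - 32.5992*t + 7.9524)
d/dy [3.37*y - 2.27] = 3.37000000000000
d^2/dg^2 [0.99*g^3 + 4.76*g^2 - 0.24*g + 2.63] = 5.94*g + 9.52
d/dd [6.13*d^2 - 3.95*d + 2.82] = 12.26*d - 3.95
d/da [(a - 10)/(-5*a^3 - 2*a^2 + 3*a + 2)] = 2*(5*a^3 - 74*a^2 - 20*a + 16)/(25*a^6 + 20*a^5 - 26*a^4 - 32*a^3 + a^2 + 12*a + 4)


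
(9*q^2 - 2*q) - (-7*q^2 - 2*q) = 16*q^2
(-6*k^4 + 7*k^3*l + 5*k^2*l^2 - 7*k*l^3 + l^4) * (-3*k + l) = 18*k^5 - 27*k^4*l - 8*k^3*l^2 + 26*k^2*l^3 - 10*k*l^4 + l^5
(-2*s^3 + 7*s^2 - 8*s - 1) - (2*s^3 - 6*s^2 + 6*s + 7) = -4*s^3 + 13*s^2 - 14*s - 8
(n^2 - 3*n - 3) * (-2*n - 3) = -2*n^3 + 3*n^2 + 15*n + 9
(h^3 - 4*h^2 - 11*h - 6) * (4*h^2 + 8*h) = 4*h^5 - 8*h^4 - 76*h^3 - 112*h^2 - 48*h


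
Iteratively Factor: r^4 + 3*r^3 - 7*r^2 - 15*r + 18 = (r + 3)*(r^3 - 7*r + 6) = (r - 2)*(r + 3)*(r^2 + 2*r - 3) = (r - 2)*(r + 3)^2*(r - 1)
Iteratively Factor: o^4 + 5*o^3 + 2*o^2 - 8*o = (o + 4)*(o^3 + o^2 - 2*o) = (o + 2)*(o + 4)*(o^2 - o) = o*(o + 2)*(o + 4)*(o - 1)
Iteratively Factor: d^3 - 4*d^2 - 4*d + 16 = (d - 4)*(d^2 - 4) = (d - 4)*(d + 2)*(d - 2)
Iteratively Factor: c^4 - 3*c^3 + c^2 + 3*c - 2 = (c - 1)*(c^3 - 2*c^2 - c + 2) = (c - 2)*(c - 1)*(c^2 - 1) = (c - 2)*(c - 1)^2*(c + 1)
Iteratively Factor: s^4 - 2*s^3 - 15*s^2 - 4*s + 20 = (s - 1)*(s^3 - s^2 - 16*s - 20) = (s - 5)*(s - 1)*(s^2 + 4*s + 4) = (s - 5)*(s - 1)*(s + 2)*(s + 2)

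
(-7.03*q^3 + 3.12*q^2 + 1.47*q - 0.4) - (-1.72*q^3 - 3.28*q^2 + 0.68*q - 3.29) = -5.31*q^3 + 6.4*q^2 + 0.79*q + 2.89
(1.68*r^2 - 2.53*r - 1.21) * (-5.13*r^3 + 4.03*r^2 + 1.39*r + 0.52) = -8.6184*r^5 + 19.7493*r^4 - 1.6534*r^3 - 7.5194*r^2 - 2.9975*r - 0.6292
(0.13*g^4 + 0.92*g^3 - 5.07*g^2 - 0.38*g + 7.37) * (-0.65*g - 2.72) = -0.0845*g^5 - 0.9516*g^4 + 0.7931*g^3 + 14.0374*g^2 - 3.7569*g - 20.0464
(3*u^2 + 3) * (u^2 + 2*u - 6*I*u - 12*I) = 3*u^4 + 6*u^3 - 18*I*u^3 + 3*u^2 - 36*I*u^2 + 6*u - 18*I*u - 36*I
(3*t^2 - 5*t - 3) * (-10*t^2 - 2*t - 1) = -30*t^4 + 44*t^3 + 37*t^2 + 11*t + 3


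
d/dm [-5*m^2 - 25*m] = -10*m - 25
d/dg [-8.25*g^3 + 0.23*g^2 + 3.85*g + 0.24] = -24.75*g^2 + 0.46*g + 3.85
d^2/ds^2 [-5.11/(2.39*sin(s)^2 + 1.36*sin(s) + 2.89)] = (116.755324*sin(s)^4 + 49.828632*sin(s)^3 - 306.862654*sin(s)^2 - 119.741608*sin(s) + 51.68765)/(2.39*sin(s)^2 + 1.36*sin(s) + 2.89)^3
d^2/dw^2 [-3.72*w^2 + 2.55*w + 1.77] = -7.44000000000000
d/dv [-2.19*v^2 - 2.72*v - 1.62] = -4.38*v - 2.72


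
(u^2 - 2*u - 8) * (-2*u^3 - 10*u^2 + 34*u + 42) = -2*u^5 - 6*u^4 + 70*u^3 + 54*u^2 - 356*u - 336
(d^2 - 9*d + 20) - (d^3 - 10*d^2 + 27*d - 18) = -d^3 + 11*d^2 - 36*d + 38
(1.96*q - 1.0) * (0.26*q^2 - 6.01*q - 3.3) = 0.5096*q^3 - 12.0396*q^2 - 0.458*q + 3.3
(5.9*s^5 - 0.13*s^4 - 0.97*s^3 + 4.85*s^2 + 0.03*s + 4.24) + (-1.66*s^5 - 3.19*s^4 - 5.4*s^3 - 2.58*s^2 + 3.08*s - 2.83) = 4.24*s^5 - 3.32*s^4 - 6.37*s^3 + 2.27*s^2 + 3.11*s + 1.41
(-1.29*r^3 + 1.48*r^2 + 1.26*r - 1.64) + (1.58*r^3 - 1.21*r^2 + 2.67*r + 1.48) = 0.29*r^3 + 0.27*r^2 + 3.93*r - 0.16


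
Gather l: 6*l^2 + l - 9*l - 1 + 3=6*l^2 - 8*l + 2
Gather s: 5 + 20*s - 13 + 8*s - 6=28*s - 14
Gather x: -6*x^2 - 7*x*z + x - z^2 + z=-6*x^2 + x*(1 - 7*z) - z^2 + z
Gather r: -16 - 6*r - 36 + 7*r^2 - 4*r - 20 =7*r^2 - 10*r - 72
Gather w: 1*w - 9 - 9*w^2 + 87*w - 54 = -9*w^2 + 88*w - 63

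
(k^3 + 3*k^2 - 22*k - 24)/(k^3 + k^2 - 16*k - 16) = (k + 6)/(k + 4)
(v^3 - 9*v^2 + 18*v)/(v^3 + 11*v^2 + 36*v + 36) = v*(v^2 - 9*v + 18)/(v^3 + 11*v^2 + 36*v + 36)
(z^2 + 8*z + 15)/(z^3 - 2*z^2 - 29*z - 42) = (z + 5)/(z^2 - 5*z - 14)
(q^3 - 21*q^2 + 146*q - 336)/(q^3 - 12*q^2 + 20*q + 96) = (q - 7)/(q + 2)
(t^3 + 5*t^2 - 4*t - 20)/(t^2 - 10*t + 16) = (t^2 + 7*t + 10)/(t - 8)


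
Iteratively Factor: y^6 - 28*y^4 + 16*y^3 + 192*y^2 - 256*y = (y - 4)*(y^5 + 4*y^4 - 12*y^3 - 32*y^2 + 64*y) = (y - 4)*(y + 4)*(y^4 - 12*y^2 + 16*y) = y*(y - 4)*(y + 4)*(y^3 - 12*y + 16) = y*(y - 4)*(y + 4)^2*(y^2 - 4*y + 4) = y*(y - 4)*(y - 2)*(y + 4)^2*(y - 2)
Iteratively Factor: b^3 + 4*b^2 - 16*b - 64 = (b + 4)*(b^2 - 16) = (b - 4)*(b + 4)*(b + 4)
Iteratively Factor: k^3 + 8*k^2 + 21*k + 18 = (k + 3)*(k^2 + 5*k + 6) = (k + 3)^2*(k + 2)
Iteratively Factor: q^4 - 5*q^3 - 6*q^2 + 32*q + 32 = (q + 2)*(q^3 - 7*q^2 + 8*q + 16) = (q + 1)*(q + 2)*(q^2 - 8*q + 16) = (q - 4)*(q + 1)*(q + 2)*(q - 4)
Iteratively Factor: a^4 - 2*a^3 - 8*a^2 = (a)*(a^3 - 2*a^2 - 8*a) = a*(a + 2)*(a^2 - 4*a) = a^2*(a + 2)*(a - 4)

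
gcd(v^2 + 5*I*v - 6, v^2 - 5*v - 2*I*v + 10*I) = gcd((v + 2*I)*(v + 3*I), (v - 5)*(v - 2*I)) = 1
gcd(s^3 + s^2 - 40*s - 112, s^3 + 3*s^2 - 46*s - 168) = s^2 - 3*s - 28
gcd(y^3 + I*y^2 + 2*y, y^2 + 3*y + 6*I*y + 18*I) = 1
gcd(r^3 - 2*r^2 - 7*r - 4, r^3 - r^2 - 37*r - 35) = r + 1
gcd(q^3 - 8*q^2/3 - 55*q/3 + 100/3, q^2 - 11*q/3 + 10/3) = q - 5/3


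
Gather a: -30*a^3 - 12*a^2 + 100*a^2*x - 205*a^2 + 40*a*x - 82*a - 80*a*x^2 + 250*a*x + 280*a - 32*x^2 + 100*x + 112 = -30*a^3 + a^2*(100*x - 217) + a*(-80*x^2 + 290*x + 198) - 32*x^2 + 100*x + 112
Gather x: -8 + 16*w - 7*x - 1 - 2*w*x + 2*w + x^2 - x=18*w + x^2 + x*(-2*w - 8) - 9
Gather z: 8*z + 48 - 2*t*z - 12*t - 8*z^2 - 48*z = -12*t - 8*z^2 + z*(-2*t - 40) + 48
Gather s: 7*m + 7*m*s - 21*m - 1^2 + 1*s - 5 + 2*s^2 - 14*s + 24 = -14*m + 2*s^2 + s*(7*m - 13) + 18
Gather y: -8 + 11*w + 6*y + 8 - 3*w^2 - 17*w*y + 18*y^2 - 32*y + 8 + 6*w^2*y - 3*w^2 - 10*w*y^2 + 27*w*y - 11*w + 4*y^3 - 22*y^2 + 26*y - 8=-6*w^2 + 4*y^3 + y^2*(-10*w - 4) + y*(6*w^2 + 10*w)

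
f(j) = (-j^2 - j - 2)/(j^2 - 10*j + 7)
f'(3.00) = 0.21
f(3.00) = 1.00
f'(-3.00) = 0.05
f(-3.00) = -0.17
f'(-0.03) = -0.50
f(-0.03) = -0.27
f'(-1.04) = -0.01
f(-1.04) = -0.11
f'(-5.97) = 0.04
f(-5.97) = -0.31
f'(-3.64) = 0.05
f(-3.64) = -0.20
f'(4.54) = 0.49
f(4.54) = 1.53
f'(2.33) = 0.08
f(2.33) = 0.90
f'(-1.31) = 0.01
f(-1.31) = -0.11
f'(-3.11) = 0.05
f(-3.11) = -0.18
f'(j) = (10 - 2*j)*(-j^2 - j - 2)/(j^2 - 10*j + 7)^2 + (-2*j - 1)/(j^2 - 10*j + 7)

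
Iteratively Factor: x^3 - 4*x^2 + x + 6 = (x - 3)*(x^2 - x - 2) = (x - 3)*(x - 2)*(x + 1)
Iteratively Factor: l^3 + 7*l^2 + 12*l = (l + 3)*(l^2 + 4*l) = (l + 3)*(l + 4)*(l)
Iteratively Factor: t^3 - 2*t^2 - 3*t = (t - 3)*(t^2 + t) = (t - 3)*(t + 1)*(t)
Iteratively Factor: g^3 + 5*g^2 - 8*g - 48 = (g + 4)*(g^2 + g - 12) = (g + 4)^2*(g - 3)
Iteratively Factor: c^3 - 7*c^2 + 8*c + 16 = (c - 4)*(c^2 - 3*c - 4) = (c - 4)*(c + 1)*(c - 4)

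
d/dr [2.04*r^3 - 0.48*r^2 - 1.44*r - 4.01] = 6.12*r^2 - 0.96*r - 1.44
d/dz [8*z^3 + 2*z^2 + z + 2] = 24*z^2 + 4*z + 1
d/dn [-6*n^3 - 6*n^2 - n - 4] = -18*n^2 - 12*n - 1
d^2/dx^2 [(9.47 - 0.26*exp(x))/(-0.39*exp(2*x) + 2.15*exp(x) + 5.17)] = (0.039546*exp(4*x) - 5.543538*exp(3*x) + 26.967213*exp(2*x) - 123.042549*exp(x) + 112.213299)*exp(x)/(0.059319*exp(6*x) - 0.981045*exp(5*x) + 3.049254*exp(4*x) + 16.071895*exp(3*x) - 40.422162*exp(2*x) - 172.401405*exp(x) - 138.188413)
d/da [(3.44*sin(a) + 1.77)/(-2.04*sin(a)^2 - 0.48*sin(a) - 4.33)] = (7.0176*sin(a)^2 + 7.2216*sin(a) - 14.0456)*cos(a)/(4.1616*sin(a)^4 + 1.9584*sin(a)^3 + 17.8968*sin(a)^2 + 4.1568*sin(a) + 18.7489)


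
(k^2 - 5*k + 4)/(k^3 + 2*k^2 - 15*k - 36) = (k - 1)/(k^2 + 6*k + 9)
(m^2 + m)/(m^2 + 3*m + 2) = m/(m + 2)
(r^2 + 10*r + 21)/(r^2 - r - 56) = (r + 3)/(r - 8)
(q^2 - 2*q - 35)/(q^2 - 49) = (q + 5)/(q + 7)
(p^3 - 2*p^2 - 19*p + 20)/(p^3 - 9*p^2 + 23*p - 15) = (p + 4)/(p - 3)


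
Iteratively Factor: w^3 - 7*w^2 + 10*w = (w)*(w^2 - 7*w + 10) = w*(w - 5)*(w - 2)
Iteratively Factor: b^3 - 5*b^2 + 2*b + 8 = (b - 4)*(b^2 - b - 2) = (b - 4)*(b - 2)*(b + 1)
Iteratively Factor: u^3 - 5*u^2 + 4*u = (u)*(u^2 - 5*u + 4) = u*(u - 4)*(u - 1)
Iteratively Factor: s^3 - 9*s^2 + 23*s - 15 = (s - 3)*(s^2 - 6*s + 5) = (s - 3)*(s - 1)*(s - 5)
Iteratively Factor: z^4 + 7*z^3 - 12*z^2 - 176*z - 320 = (z + 4)*(z^3 + 3*z^2 - 24*z - 80) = (z - 5)*(z + 4)*(z^2 + 8*z + 16) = (z - 5)*(z + 4)^2*(z + 4)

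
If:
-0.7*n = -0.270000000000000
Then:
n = 0.39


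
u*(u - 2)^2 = u^3 - 4*u^2 + 4*u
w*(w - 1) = w^2 - w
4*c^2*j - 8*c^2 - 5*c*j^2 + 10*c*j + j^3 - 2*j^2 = (-4*c + j)*(-c + j)*(j - 2)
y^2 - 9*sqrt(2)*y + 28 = (y - 7*sqrt(2))*(y - 2*sqrt(2))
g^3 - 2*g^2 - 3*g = g*(g - 3)*(g + 1)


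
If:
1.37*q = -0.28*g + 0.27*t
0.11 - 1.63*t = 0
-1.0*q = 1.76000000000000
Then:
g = 8.68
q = -1.76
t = 0.07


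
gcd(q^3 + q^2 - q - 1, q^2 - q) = q - 1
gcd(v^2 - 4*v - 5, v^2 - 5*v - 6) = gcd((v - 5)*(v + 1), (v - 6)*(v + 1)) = v + 1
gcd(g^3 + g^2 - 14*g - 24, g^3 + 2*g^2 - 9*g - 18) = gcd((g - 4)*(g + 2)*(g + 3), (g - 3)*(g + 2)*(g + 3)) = g^2 + 5*g + 6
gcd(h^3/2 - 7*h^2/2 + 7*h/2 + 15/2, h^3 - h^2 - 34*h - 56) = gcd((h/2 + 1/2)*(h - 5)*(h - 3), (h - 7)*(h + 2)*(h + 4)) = 1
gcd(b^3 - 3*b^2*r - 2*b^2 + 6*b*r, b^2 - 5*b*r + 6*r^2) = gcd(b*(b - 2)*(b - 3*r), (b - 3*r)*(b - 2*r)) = -b + 3*r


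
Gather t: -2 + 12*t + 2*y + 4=12*t + 2*y + 2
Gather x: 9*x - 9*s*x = x*(9 - 9*s)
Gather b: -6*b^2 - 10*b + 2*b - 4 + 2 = -6*b^2 - 8*b - 2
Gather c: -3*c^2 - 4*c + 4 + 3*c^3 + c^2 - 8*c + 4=3*c^3 - 2*c^2 - 12*c + 8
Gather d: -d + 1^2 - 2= -d - 1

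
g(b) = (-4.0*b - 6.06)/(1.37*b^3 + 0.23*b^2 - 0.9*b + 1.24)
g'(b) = (-4.0*b - 6.06)*(-4.11*b^2 - 0.46*b + 0.9)/(1.37*b^3 + 0.23*b^2 - 0.9*b + 1.24)^2 - 4.0/(1.37*b^3 + 0.23*b^2 - 0.9*b + 1.24)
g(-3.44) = -0.16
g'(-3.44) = -0.07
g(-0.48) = -2.63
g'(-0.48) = -2.83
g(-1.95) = -0.28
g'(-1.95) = 0.03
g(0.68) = -7.54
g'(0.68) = 5.06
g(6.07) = -0.10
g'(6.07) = 0.04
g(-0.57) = -2.40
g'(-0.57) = -2.28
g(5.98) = -0.10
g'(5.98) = 0.04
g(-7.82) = -0.04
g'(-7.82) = -0.01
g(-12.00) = -0.02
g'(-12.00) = -0.00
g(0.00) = -4.89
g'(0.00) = -6.77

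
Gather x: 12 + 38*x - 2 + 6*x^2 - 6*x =6*x^2 + 32*x + 10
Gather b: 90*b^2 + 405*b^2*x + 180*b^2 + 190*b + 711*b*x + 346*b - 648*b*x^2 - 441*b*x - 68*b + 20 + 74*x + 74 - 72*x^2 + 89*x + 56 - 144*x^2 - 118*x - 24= b^2*(405*x + 270) + b*(-648*x^2 + 270*x + 468) - 216*x^2 + 45*x + 126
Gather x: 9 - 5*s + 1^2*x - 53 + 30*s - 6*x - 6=25*s - 5*x - 50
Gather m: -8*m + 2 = 2 - 8*m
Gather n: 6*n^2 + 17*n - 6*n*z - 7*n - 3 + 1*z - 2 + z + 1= 6*n^2 + n*(10 - 6*z) + 2*z - 4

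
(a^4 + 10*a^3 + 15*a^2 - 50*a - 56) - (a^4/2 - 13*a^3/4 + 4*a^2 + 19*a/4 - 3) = a^4/2 + 53*a^3/4 + 11*a^2 - 219*a/4 - 53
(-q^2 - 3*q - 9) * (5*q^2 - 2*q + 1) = -5*q^4 - 13*q^3 - 40*q^2 + 15*q - 9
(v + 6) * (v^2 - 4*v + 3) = v^3 + 2*v^2 - 21*v + 18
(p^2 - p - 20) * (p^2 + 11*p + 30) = p^4 + 10*p^3 - p^2 - 250*p - 600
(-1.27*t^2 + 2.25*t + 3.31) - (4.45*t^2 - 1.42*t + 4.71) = -5.72*t^2 + 3.67*t - 1.4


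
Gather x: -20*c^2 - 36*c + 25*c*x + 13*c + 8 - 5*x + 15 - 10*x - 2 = -20*c^2 - 23*c + x*(25*c - 15) + 21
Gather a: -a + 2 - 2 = -a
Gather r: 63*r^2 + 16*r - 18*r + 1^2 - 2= 63*r^2 - 2*r - 1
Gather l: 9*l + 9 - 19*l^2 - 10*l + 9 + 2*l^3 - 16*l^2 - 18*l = 2*l^3 - 35*l^2 - 19*l + 18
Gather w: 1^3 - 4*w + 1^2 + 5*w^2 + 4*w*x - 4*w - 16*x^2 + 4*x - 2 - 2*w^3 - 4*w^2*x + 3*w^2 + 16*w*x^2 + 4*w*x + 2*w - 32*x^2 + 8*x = -2*w^3 + w^2*(8 - 4*x) + w*(16*x^2 + 8*x - 6) - 48*x^2 + 12*x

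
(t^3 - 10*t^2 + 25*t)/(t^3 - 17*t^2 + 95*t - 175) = t/(t - 7)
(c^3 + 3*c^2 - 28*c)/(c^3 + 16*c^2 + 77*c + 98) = c*(c - 4)/(c^2 + 9*c + 14)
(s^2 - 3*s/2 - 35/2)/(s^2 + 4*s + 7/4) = 2*(s - 5)/(2*s + 1)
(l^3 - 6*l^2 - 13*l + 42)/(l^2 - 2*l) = l - 4 - 21/l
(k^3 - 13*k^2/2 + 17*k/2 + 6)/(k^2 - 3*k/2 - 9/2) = (2*k^2 - 7*k - 4)/(2*k + 3)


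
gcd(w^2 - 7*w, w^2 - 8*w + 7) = w - 7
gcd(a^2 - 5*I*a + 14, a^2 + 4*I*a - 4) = a + 2*I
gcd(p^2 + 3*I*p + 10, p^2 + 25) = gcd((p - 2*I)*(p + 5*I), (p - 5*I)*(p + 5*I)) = p + 5*I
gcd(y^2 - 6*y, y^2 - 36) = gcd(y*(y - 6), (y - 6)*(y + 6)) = y - 6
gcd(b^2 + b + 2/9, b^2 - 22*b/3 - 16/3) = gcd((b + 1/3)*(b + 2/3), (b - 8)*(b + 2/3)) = b + 2/3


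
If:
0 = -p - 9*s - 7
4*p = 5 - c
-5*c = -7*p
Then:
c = 35/27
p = 25/27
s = -214/243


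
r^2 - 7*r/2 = r*(r - 7/2)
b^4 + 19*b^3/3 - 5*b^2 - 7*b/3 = b*(b - 1)*(b + 1/3)*(b + 7)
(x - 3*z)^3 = x^3 - 9*x^2*z + 27*x*z^2 - 27*z^3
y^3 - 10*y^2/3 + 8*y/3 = y*(y - 2)*(y - 4/3)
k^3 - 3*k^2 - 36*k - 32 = (k - 8)*(k + 1)*(k + 4)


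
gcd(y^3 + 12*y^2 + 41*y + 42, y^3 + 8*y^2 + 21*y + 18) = y^2 + 5*y + 6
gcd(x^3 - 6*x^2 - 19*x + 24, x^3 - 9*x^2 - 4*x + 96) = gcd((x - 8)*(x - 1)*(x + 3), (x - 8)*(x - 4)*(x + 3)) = x^2 - 5*x - 24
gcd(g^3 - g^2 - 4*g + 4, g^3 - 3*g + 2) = g^2 + g - 2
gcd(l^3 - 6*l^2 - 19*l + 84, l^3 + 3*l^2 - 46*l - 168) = l^2 - 3*l - 28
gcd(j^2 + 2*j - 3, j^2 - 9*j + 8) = j - 1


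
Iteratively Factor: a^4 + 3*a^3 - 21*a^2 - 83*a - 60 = (a + 3)*(a^3 - 21*a - 20) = (a + 1)*(a + 3)*(a^2 - a - 20) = (a + 1)*(a + 3)*(a + 4)*(a - 5)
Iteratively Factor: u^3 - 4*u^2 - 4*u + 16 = (u - 2)*(u^2 - 2*u - 8) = (u - 4)*(u - 2)*(u + 2)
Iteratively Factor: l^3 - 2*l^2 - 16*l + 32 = (l - 2)*(l^2 - 16) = (l - 2)*(l + 4)*(l - 4)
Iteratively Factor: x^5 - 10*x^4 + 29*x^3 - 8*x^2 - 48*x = (x)*(x^4 - 10*x^3 + 29*x^2 - 8*x - 48) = x*(x - 4)*(x^3 - 6*x^2 + 5*x + 12) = x*(x - 4)*(x - 3)*(x^2 - 3*x - 4) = x*(x - 4)^2*(x - 3)*(x + 1)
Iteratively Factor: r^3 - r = (r + 1)*(r^2 - r) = r*(r + 1)*(r - 1)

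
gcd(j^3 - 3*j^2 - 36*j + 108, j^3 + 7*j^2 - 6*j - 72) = j^2 + 3*j - 18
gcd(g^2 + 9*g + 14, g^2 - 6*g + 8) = 1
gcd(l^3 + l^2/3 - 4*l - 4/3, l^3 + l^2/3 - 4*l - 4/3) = l^3 + l^2/3 - 4*l - 4/3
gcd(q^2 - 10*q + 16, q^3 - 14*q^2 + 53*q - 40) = q - 8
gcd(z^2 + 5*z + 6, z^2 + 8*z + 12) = z + 2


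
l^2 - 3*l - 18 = (l - 6)*(l + 3)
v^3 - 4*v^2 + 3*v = v*(v - 3)*(v - 1)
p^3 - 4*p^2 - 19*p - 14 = (p - 7)*(p + 1)*(p + 2)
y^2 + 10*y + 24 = (y + 4)*(y + 6)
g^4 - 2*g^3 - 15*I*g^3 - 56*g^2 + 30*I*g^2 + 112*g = g*(g - 2)*(g - 8*I)*(g - 7*I)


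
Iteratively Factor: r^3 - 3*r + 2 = (r - 1)*(r^2 + r - 2) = (r - 1)^2*(r + 2)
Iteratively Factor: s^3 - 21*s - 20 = (s + 1)*(s^2 - s - 20) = (s + 1)*(s + 4)*(s - 5)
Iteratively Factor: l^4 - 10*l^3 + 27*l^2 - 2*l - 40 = (l - 5)*(l^3 - 5*l^2 + 2*l + 8) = (l - 5)*(l - 2)*(l^2 - 3*l - 4) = (l - 5)*(l - 4)*(l - 2)*(l + 1)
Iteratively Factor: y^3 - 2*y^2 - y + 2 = (y - 2)*(y^2 - 1) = (y - 2)*(y - 1)*(y + 1)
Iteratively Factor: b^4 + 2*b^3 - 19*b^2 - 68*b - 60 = (b - 5)*(b^3 + 7*b^2 + 16*b + 12) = (b - 5)*(b + 2)*(b^2 + 5*b + 6) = (b - 5)*(b + 2)*(b + 3)*(b + 2)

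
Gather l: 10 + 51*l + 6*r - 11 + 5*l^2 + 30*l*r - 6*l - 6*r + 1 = 5*l^2 + l*(30*r + 45)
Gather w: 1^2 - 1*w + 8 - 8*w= 9 - 9*w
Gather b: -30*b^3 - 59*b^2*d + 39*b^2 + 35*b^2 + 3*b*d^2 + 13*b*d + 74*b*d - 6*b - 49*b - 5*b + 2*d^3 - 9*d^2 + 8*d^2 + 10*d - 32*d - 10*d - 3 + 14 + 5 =-30*b^3 + b^2*(74 - 59*d) + b*(3*d^2 + 87*d - 60) + 2*d^3 - d^2 - 32*d + 16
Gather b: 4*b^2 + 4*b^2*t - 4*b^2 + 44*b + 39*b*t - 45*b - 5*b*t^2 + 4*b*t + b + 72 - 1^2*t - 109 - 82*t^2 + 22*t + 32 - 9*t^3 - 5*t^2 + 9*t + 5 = 4*b^2*t + b*(-5*t^2 + 43*t) - 9*t^3 - 87*t^2 + 30*t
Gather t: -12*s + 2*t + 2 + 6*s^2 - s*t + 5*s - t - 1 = 6*s^2 - 7*s + t*(1 - s) + 1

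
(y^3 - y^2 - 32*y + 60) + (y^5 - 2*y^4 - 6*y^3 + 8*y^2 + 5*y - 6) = y^5 - 2*y^4 - 5*y^3 + 7*y^2 - 27*y + 54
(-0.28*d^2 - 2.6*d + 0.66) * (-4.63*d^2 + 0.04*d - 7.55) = 1.2964*d^4 + 12.0268*d^3 - 1.0458*d^2 + 19.6564*d - 4.983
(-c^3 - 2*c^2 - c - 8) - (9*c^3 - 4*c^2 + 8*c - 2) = -10*c^3 + 2*c^2 - 9*c - 6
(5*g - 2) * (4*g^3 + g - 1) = 20*g^4 - 8*g^3 + 5*g^2 - 7*g + 2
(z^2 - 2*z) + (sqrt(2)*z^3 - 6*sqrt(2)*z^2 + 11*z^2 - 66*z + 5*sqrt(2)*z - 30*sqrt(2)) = sqrt(2)*z^3 - 6*sqrt(2)*z^2 + 12*z^2 - 68*z + 5*sqrt(2)*z - 30*sqrt(2)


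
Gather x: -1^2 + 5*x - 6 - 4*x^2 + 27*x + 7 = -4*x^2 + 32*x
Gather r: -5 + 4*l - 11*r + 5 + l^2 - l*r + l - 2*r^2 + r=l^2 + 5*l - 2*r^2 + r*(-l - 10)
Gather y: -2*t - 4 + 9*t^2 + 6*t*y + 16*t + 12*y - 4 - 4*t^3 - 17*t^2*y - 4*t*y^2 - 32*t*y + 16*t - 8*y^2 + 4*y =-4*t^3 + 9*t^2 + 30*t + y^2*(-4*t - 8) + y*(-17*t^2 - 26*t + 16) - 8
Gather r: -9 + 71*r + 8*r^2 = 8*r^2 + 71*r - 9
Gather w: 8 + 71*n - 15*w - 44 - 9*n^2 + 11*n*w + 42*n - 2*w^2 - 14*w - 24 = -9*n^2 + 113*n - 2*w^2 + w*(11*n - 29) - 60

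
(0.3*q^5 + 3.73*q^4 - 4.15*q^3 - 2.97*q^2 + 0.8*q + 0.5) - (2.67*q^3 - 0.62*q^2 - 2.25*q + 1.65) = 0.3*q^5 + 3.73*q^4 - 6.82*q^3 - 2.35*q^2 + 3.05*q - 1.15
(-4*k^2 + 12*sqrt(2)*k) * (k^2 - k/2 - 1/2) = -4*k^4 + 2*k^3 + 12*sqrt(2)*k^3 - 6*sqrt(2)*k^2 + 2*k^2 - 6*sqrt(2)*k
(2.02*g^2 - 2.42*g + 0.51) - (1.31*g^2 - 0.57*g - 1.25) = 0.71*g^2 - 1.85*g + 1.76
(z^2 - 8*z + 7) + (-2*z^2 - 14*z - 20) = -z^2 - 22*z - 13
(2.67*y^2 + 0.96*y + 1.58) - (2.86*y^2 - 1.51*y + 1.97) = -0.19*y^2 + 2.47*y - 0.39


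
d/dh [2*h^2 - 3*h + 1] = 4*h - 3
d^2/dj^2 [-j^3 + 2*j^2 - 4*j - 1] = 4 - 6*j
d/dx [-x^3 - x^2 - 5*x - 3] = -3*x^2 - 2*x - 5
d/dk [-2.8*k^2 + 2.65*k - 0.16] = 2.65 - 5.6*k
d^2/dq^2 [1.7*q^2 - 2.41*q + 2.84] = 3.40000000000000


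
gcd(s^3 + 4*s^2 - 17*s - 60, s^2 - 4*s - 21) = s + 3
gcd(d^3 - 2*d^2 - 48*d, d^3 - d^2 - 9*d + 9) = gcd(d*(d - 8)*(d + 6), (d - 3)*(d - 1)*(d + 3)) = 1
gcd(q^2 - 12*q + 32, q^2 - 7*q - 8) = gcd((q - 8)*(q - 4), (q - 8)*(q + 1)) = q - 8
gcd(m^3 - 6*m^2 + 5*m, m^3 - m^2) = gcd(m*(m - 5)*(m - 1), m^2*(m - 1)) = m^2 - m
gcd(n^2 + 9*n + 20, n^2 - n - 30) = n + 5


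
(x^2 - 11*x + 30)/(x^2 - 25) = (x - 6)/(x + 5)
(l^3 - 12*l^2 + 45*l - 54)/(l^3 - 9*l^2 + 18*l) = (l - 3)/l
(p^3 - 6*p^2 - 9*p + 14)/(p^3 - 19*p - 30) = (p^2 - 8*p + 7)/(p^2 - 2*p - 15)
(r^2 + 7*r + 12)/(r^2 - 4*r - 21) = (r + 4)/(r - 7)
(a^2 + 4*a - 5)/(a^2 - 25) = (a - 1)/(a - 5)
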